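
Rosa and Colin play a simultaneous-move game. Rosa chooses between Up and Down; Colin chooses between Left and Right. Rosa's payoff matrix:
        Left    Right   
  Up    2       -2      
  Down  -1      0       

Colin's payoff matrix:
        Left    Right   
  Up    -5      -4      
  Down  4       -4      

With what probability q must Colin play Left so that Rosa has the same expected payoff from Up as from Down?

Rosa's indifference between Up and Down determines Colin's mixing probability q:
  Rosa's payoff to Up: q·2 + (1−q)·(-2) = 4q - 2
  Rosa's payoff to Down: q·(-1) + (1−q)·0 = -q
  4q - 2 = -q  ⇒  5q = 2  ⇒  q = 2/5.

q = 2/5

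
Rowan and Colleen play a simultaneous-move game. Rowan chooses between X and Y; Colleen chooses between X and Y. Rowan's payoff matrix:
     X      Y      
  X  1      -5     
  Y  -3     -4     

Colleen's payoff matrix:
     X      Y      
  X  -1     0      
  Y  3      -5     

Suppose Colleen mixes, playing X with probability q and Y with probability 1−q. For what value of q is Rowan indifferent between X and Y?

q = 1/5

Colleen's mix must leave Rowan indifferent between X and Y.
  Rowan's payoff from X: q·1 + (1−q)·(-5) = 6q - 5
  Rowan's payoff from Y: q·(-3) + (1−q)·(-4) = q - 4
  6q - 5 = q - 4  ⇒  5q = 1  ⇒  q = 1/5.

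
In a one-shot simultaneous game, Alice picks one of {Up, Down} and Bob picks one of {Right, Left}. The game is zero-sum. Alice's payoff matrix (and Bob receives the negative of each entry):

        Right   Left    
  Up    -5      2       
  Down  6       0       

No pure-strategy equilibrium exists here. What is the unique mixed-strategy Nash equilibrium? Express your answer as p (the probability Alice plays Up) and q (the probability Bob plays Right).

p = 6/13, q = 2/13

Set Bob's expected payoff from Right equal to that from Left:
  Bob's payoff to Right: p·5 + (1−p)·(-6) = 11p - 6
  Bob's payoff to Left: p·(-2) + (1−p)·0 = -2p
  11p - 6 = -2p  ⇒  13p = 6  ⇒  p = 6/13.
Set Alice's expected payoff from Up equal to that from Down:
  Alice's expected payoff from Up: q·(-5) + (1−q)·2 = -7q + 2
  Alice's expected payoff from Down: q·6 + (1−q)·0 = 6q
  -7q + 2 = 6q  ⇒  -13q = -2  ⇒  q = 2/13.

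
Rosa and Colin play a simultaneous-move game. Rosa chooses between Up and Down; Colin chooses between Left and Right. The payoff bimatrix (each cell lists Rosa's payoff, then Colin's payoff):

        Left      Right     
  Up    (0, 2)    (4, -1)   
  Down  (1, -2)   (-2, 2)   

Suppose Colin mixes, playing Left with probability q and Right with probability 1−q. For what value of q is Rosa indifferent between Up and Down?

Rosa's indifference between Up and Down determines Colin's mixing probability q:
  Rosa's expected payoff from Up: q·0 + (1−q)·4 = -4q + 4
  Rosa's expected payoff from Down: q·1 + (1−q)·(-2) = 3q - 2
  -4q + 4 = 3q - 2  ⇒  -7q = -6  ⇒  q = 6/7.

q = 6/7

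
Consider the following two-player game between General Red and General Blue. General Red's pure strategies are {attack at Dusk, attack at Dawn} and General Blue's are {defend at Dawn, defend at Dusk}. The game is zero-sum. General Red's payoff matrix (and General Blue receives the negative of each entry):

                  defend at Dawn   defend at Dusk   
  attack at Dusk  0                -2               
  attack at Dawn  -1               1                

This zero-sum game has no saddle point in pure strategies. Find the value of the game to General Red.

v = -1/2

For General Red to be willing to mix, General Red must be indifferent between attack at Dusk and attack at Dawn, which pins down General Blue's mix.
  General Red's expected payoff from attack at Dusk: q·0 + (1−q)·(-2) = 2q - 2
  General Red's expected payoff from attack at Dawn: q·(-1) + (1−q)·1 = -2q + 1
  2q - 2 = -2q + 1  ⇒  4q = 3  ⇒  q = 3/4.
The value is General Red's expected payoff against this mix (using attack at Dusk): (3/4)·0 + (1/4)·(-2) = -1/2.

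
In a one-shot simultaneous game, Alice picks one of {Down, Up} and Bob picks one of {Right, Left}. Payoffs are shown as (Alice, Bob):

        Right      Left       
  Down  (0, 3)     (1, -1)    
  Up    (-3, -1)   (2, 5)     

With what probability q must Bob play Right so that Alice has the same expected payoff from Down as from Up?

q = 1/4

In a mixed equilibrium Alice is indifferent between Down and Up; this condition fixes q.
  Alice's payoff from Down: q·0 + (1−q)·1 = -q + 1
  Alice's payoff from Up: q·(-3) + (1−q)·2 = -5q + 2
  -q + 1 = -5q + 2  ⇒  4q = 1  ⇒  q = 1/4.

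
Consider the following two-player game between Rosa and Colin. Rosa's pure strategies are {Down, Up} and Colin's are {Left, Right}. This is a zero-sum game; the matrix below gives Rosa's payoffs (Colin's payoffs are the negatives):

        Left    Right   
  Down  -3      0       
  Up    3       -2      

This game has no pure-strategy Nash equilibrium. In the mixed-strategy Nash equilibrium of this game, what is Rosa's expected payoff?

In a mixed equilibrium Rosa is indifferent between Down and Up; this condition fixes q.
  Rosa's payoff to Down: q·(-3) + (1−q)·0 = -3q
  Rosa's payoff to Up: q·3 + (1−q)·(-2) = 5q - 2
  -3q = 5q - 2  ⇒  -8q = -2  ⇒  q = 1/4.
At equilibrium Rosa is indifferent across rows, so Rosa's payoff equals the payoff from Down: (1/4)·(-3) + (3/4)·0 = -3/4.

-3/4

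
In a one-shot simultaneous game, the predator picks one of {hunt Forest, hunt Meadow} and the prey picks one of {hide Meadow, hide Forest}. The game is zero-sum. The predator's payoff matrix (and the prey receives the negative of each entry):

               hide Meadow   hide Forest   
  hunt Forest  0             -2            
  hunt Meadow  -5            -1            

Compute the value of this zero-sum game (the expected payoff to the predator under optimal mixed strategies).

v = -5/3

For the predator to be willing to mix, the predator must be indifferent between hunt Forest and hunt Meadow, which pins down the prey's mix.
  the predator's payoff to hunt Forest: q·0 + (1−q)·(-2) = 2q - 2
  the predator's payoff to hunt Meadow: q·(-5) + (1−q)·(-1) = -4q - 1
  2q - 2 = -4q - 1  ⇒  6q = 1  ⇒  q = 1/6.
The value is the predator's expected payoff against this mix (using hunt Forest): (1/6)·0 + (5/6)·(-2) = -5/3.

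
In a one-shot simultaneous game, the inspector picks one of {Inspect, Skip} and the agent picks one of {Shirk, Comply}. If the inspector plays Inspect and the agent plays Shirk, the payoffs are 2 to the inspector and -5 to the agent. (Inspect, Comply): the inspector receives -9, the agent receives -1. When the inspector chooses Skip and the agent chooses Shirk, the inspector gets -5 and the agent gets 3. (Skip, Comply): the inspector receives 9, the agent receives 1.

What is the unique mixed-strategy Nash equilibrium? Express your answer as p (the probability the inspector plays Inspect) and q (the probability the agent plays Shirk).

For the agent to be willing to mix, the agent must be indifferent between Shirk and Comply, which pins down the inspector's mix.
  the agent's payoff from Shirk: p·(-5) + (1−p)·3 = -8p + 3
  the agent's payoff from Comply: p·(-1) + (1−p)·1 = -2p + 1
  -8p + 3 = -2p + 1  ⇒  -6p = -2  ⇒  p = 1/3.
Set the inspector's expected payoff from Inspect equal to that from Skip:
  the inspector's expected payoff from Inspect: q·2 + (1−q)·(-9) = 11q - 9
  the inspector's expected payoff from Skip: q·(-5) + (1−q)·9 = -14q + 9
  11q - 9 = -14q + 9  ⇒  25q = 18  ⇒  q = 18/25.

p = 1/3, q = 18/25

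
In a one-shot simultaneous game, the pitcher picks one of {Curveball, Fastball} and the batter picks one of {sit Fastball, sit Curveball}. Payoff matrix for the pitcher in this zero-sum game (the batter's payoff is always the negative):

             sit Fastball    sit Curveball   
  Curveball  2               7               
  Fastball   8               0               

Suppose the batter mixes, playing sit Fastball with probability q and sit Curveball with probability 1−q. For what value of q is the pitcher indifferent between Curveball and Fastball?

For the pitcher to be willing to mix, the pitcher must be indifferent between Curveball and Fastball, which pins down the batter's mix.
  the pitcher's payoff from Curveball: q·2 + (1−q)·7 = -5q + 7
  the pitcher's payoff from Fastball: q·8 + (1−q)·0 = 8q
  -5q + 7 = 8q  ⇒  -13q = -7  ⇒  q = 7/13.

q = 7/13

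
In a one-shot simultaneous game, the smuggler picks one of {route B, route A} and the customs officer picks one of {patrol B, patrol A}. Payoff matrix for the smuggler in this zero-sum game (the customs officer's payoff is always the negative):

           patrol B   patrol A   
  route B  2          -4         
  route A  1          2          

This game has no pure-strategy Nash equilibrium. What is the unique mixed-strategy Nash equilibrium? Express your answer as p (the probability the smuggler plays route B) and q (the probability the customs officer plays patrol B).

In a mixed equilibrium the customs officer is indifferent between patrol B and patrol A; this condition fixes p.
  the customs officer's expected payoff from patrol B: p·(-2) + (1−p)·(-1) = -p - 1
  the customs officer's expected payoff from patrol A: p·4 + (1−p)·(-2) = 6p - 2
  -p - 1 = 6p - 2  ⇒  -7p = -1  ⇒  p = 1/7.
For the smuggler to be willing to mix, the smuggler must be indifferent between route B and route A, which pins down the customs officer's mix.
  the smuggler's payoff to route B: q·2 + (1−q)·(-4) = 6q - 4
  the smuggler's payoff to route A: q·1 + (1−q)·2 = -q + 2
  6q - 4 = -q + 2  ⇒  7q = 6  ⇒  q = 6/7.

p = 1/7, q = 6/7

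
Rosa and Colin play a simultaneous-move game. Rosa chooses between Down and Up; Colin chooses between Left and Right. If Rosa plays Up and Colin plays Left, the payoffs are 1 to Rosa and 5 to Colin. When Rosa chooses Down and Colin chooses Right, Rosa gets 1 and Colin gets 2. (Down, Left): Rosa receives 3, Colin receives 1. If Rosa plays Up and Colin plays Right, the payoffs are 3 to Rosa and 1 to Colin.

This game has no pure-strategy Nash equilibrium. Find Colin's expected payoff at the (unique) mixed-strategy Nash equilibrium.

For Colin to be willing to mix, Colin must be indifferent between Left and Right, which pins down Rosa's mix.
  Colin's payoff to Left: p·1 + (1−p)·5 = -4p + 5
  Colin's payoff to Right: p·2 + (1−p)·1 = p + 1
  -4p + 5 = p + 1  ⇒  -5p = -4  ⇒  p = 4/5.
At equilibrium Colin is indifferent across columns, so Colin's payoff equals the payoff from Left: (4/5)·1 + (1/5)·5 = 9/5.

9/5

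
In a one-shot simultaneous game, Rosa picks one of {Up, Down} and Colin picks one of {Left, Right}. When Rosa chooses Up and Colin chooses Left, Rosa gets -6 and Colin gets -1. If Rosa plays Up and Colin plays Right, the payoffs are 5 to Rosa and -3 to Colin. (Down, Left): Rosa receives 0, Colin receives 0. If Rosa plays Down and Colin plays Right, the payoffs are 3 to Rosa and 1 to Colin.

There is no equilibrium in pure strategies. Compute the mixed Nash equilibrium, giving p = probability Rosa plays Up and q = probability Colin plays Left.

Rosa's mix must leave Colin indifferent between Left and Right.
  Colin's payoff to Left: p·(-1) + (1−p)·0 = -p
  Colin's payoff to Right: p·(-3) + (1−p)·1 = -4p + 1
  -p = -4p + 1  ⇒  3p = 1  ⇒  p = 1/3.
Set Rosa's expected payoff from Up equal to that from Down:
  Rosa's expected payoff from Up: q·(-6) + (1−q)·5 = -11q + 5
  Rosa's expected payoff from Down: q·0 + (1−q)·3 = -3q + 3
  -11q + 5 = -3q + 3  ⇒  -8q = -2  ⇒  q = 1/4.

p = 1/3, q = 1/4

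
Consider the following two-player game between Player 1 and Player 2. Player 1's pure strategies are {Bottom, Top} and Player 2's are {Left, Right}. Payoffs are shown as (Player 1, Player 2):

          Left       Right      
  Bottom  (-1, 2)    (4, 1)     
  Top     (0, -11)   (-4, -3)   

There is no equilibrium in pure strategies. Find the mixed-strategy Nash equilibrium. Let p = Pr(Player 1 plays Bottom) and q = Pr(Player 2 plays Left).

p = 8/9, q = 8/9

In a mixed equilibrium Player 2 is indifferent between Left and Right; this condition fixes p.
  Player 2's payoff from Left: p·2 + (1−p)·(-11) = 13p - 11
  Player 2's payoff from Right: p·1 + (1−p)·(-3) = 4p - 3
  13p - 11 = 4p - 3  ⇒  9p = 8  ⇒  p = 8/9.
Set Player 1's expected payoff from Bottom equal to that from Top:
  Player 1's payoff to Bottom: q·(-1) + (1−q)·4 = -5q + 4
  Player 1's payoff to Top: q·0 + (1−q)·(-4) = 4q - 4
  -5q + 4 = 4q - 4  ⇒  -9q = -8  ⇒  q = 8/9.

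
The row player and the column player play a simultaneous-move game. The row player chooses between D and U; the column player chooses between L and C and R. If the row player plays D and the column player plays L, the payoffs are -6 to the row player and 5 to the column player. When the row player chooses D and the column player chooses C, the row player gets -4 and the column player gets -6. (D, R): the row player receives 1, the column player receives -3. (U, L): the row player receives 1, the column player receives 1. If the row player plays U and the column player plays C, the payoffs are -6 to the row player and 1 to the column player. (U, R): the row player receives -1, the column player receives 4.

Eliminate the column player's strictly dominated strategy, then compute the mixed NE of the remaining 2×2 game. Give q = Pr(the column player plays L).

The column player's strategy C is strictly dominated by R: -3 > -6 and 4 > 1. Eliminate C.
For the row player to be willing to mix, the row player must be indifferent between D and U, which pins down the column player's mix.
  the row player's expected payoff from D: q·(-6) + (1−q)·1 = -7q + 1
  the row player's expected payoff from U: q·1 + (1−q)·(-1) = 2q - 1
  -7q + 1 = 2q - 1  ⇒  -9q = -2  ⇒  q = 2/9.

q = 2/9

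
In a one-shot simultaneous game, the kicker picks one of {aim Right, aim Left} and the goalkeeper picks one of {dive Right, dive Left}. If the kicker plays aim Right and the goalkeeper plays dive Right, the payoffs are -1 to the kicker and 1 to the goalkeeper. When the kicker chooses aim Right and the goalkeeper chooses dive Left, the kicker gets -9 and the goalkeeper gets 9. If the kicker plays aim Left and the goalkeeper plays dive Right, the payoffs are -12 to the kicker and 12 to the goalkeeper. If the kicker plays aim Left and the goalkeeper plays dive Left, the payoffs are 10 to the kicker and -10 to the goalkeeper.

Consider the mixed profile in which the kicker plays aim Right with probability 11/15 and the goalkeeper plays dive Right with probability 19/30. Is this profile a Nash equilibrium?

Yes

Check the goalkeeper's indifference given the kicker's mix p = 11/15:
  payoff from dive Right = 59/15; payoff from dive Left = 59/15 — equal.
Check the kicker's indifference given the goalkeeper's mix q = 19/30:
  payoff from aim Right = -59/15; payoff from aim Left = -59/15 — equal.
Both players are indifferent, so neither can profitably deviate.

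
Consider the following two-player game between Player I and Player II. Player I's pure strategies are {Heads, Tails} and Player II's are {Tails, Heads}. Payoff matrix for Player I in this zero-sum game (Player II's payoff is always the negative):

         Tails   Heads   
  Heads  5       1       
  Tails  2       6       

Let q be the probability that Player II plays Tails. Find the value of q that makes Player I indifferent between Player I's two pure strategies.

q = 5/8

For Player I to be willing to mix, Player I must be indifferent between Heads and Tails, which pins down Player II's mix.
  Player I's payoff from Heads: q·5 + (1−q)·1 = 4q + 1
  Player I's payoff from Tails: q·2 + (1−q)·6 = -4q + 6
  4q + 1 = -4q + 6  ⇒  8q = 5  ⇒  q = 5/8.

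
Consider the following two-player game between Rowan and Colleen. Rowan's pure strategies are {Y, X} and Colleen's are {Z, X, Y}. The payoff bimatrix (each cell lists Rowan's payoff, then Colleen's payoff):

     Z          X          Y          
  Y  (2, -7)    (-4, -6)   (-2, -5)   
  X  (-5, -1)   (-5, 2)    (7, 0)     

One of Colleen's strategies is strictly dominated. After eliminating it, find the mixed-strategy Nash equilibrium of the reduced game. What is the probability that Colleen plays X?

q = 9/10

Colleen's strategy Z is strictly dominated by X: -6 > -7 and 2 > -1. Eliminate Z.
Colleen's mix must leave Rowan indifferent between Y and X.
  Rowan's payoff from Y: q·(-4) + (1−q)·(-2) = -2q - 2
  Rowan's payoff from X: q·(-5) + (1−q)·7 = -12q + 7
  -2q - 2 = -12q + 7  ⇒  10q = 9  ⇒  q = 9/10.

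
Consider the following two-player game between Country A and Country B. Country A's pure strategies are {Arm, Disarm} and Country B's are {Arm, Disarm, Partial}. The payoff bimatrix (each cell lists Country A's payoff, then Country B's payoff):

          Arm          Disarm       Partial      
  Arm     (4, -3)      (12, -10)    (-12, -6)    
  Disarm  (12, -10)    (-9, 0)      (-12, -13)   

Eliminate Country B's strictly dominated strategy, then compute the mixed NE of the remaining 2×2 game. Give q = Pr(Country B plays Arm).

q = 21/29

Country B's strategy Partial is strictly dominated by Arm: -3 > -6 and -10 > -13. Eliminate Partial.
In a mixed equilibrium Country A is indifferent between Arm and Disarm; this condition fixes q.
  Country A's expected payoff from Arm: q·4 + (1−q)·12 = -8q + 12
  Country A's expected payoff from Disarm: q·12 + (1−q)·(-9) = 21q - 9
  -8q + 12 = 21q - 9  ⇒  -29q = -21  ⇒  q = 21/29.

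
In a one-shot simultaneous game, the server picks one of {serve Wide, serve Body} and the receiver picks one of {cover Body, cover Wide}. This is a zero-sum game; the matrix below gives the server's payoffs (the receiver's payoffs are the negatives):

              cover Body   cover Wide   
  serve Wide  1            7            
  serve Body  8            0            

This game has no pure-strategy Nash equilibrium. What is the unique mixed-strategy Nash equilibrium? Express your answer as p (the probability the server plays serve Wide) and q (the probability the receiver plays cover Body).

The server's mix must leave the receiver indifferent between cover Body and cover Wide.
  the receiver's payoff to cover Body: p·(-1) + (1−p)·(-8) = 7p - 8
  the receiver's payoff to cover Wide: p·(-7) + (1−p)·0 = -7p
  7p - 8 = -7p  ⇒  14p = 8  ⇒  p = 4/7.
Set the server's expected payoff from serve Wide equal to that from serve Body:
  the server's payoff from serve Wide: q·1 + (1−q)·7 = -6q + 7
  the server's payoff from serve Body: q·8 + (1−q)·0 = 8q
  -6q + 7 = 8q  ⇒  -14q = -7  ⇒  q = 1/2.

p = 4/7, q = 1/2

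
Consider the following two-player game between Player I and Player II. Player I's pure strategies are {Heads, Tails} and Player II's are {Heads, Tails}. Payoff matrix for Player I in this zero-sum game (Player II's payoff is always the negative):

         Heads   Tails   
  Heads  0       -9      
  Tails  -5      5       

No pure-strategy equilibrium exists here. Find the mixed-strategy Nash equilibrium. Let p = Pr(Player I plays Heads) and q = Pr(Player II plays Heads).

p = 10/19, q = 14/19

For Player II to be willing to mix, Player II must be indifferent between Heads and Tails, which pins down Player I's mix.
  Player II's payoff from Heads: p·0 + (1−p)·5 = -5p + 5
  Player II's payoff from Tails: p·9 + (1−p)·(-5) = 14p - 5
  -5p + 5 = 14p - 5  ⇒  -19p = -10  ⇒  p = 10/19.
Set Player I's expected payoff from Heads equal to that from Tails:
  Player I's payoff from Heads: q·0 + (1−q)·(-9) = 9q - 9
  Player I's payoff from Tails: q·(-5) + (1−q)·5 = -10q + 5
  9q - 9 = -10q + 5  ⇒  19q = 14  ⇒  q = 14/19.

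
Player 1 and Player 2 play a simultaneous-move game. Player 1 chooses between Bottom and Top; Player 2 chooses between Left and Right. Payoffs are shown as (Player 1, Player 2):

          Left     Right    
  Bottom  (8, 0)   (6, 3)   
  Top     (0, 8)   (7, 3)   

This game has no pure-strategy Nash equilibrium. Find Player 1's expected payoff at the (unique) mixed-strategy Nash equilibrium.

For Player 1 to be willing to mix, Player 1 must be indifferent between Bottom and Top, which pins down Player 2's mix.
  Player 1's payoff to Bottom: q·8 + (1−q)·6 = 2q + 6
  Player 1's payoff to Top: q·0 + (1−q)·7 = -7q + 7
  2q + 6 = -7q + 7  ⇒  9q = 1  ⇒  q = 1/9.
At equilibrium Player 1 is indifferent across rows, so Player 1's payoff equals the payoff from Bottom: (1/9)·8 + (8/9)·6 = 56/9.

56/9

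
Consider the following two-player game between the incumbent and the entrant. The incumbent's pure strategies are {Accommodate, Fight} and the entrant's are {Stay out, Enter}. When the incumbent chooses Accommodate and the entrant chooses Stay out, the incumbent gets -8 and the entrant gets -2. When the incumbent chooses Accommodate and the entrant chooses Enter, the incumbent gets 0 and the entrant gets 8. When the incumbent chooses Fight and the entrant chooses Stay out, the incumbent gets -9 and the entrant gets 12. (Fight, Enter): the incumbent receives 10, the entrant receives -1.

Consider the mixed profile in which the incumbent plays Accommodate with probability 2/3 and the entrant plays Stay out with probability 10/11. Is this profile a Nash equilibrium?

No

Given the incumbent's mix p = 2/3, the entrant's payoff from Stay out is 8/3 but from Enter is 5. The entrant strictly prefers Enter, so the entrant would not mix.
So the proposed profile is not a Nash equilibrium.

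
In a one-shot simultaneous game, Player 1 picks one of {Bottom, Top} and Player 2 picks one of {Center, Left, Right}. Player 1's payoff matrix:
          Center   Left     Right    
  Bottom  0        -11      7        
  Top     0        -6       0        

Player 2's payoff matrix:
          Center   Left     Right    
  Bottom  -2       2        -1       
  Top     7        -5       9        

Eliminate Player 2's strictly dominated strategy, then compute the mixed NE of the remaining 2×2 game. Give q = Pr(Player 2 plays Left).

q = 7/12

Player 2's strategy Center is strictly dominated by Right: -1 > -2 and 9 > 7. Eliminate Center.
In a mixed equilibrium Player 1 is indifferent between Bottom and Top; this condition fixes q.
  Player 1's payoff to Bottom: q·(-11) + (1−q)·7 = -18q + 7
  Player 1's payoff to Top: q·(-6) + (1−q)·0 = -6q
  -18q + 7 = -6q  ⇒  -12q = -7  ⇒  q = 7/12.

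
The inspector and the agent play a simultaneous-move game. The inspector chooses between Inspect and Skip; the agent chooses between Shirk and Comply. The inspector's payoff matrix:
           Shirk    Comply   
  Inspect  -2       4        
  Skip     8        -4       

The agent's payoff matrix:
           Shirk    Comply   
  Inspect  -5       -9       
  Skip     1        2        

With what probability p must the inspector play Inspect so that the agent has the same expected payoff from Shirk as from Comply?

The inspector's mix must leave the agent indifferent between Shirk and Comply.
  the agent's payoff to Shirk: p·(-5) + (1−p)·1 = -6p + 1
  the agent's payoff to Comply: p·(-9) + (1−p)·2 = -11p + 2
  -6p + 1 = -11p + 2  ⇒  5p = 1  ⇒  p = 1/5.

p = 1/5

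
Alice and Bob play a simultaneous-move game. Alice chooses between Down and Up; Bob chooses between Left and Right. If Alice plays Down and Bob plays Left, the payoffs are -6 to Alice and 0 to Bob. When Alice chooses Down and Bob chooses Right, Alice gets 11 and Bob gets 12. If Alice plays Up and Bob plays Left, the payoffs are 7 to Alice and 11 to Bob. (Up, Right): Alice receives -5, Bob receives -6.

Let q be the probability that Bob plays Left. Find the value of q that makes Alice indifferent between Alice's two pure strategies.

For Alice to be willing to mix, Alice must be indifferent between Down and Up, which pins down Bob's mix.
  Alice's expected payoff from Down: q·(-6) + (1−q)·11 = -17q + 11
  Alice's expected payoff from Up: q·7 + (1−q)·(-5) = 12q - 5
  -17q + 11 = 12q - 5  ⇒  -29q = -16  ⇒  q = 16/29.

q = 16/29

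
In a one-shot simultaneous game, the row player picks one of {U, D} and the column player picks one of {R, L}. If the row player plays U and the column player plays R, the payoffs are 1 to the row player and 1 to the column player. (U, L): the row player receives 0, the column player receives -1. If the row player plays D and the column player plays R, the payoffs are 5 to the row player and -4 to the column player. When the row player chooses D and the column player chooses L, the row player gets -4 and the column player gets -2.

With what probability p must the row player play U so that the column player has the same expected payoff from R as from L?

p = 1/2

In a mixed equilibrium the column player is indifferent between R and L; this condition fixes p.
  the column player's expected payoff from R: p·1 + (1−p)·(-4) = 5p - 4
  the column player's expected payoff from L: p·(-1) + (1−p)·(-2) = p - 2
  5p - 4 = p - 2  ⇒  4p = 2  ⇒  p = 1/2.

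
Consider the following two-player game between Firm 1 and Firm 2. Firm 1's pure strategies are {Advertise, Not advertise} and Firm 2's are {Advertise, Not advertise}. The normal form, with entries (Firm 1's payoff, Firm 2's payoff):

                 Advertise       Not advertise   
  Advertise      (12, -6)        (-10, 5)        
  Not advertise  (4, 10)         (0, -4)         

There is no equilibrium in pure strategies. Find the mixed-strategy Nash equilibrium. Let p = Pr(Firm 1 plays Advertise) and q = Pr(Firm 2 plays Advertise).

p = 14/25, q = 5/9

In a mixed equilibrium Firm 2 is indifferent between Advertise and Not advertise; this condition fixes p.
  Firm 2's payoff from Advertise: p·(-6) + (1−p)·10 = -16p + 10
  Firm 2's payoff from Not advertise: p·5 + (1−p)·(-4) = 9p - 4
  -16p + 10 = 9p - 4  ⇒  -25p = -14  ⇒  p = 14/25.
Firm 1's indifference between Advertise and Not advertise determines Firm 2's mixing probability q:
  Firm 1's payoff from Advertise: q·12 + (1−q)·(-10) = 22q - 10
  Firm 1's payoff from Not advertise: q·4 + (1−q)·0 = 4q
  22q - 10 = 4q  ⇒  18q = 10  ⇒  q = 5/9.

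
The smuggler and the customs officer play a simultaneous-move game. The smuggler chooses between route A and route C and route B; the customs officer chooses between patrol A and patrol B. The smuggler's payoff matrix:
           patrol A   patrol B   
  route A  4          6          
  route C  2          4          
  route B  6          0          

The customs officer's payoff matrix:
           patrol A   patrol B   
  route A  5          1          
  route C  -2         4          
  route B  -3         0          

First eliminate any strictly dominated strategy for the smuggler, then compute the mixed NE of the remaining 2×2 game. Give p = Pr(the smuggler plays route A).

The smuggler's strategy route C is strictly dominated by route A: 4 > 2 and 6 > 4. Eliminate route C.
The customs officer's indifference between patrol A and patrol B determines the smuggler's mixing probability p:
  the customs officer's payoff to patrol A: p·5 + (1−p)·(-3) = 8p - 3
  the customs officer's payoff to patrol B: p·1 + (1−p)·0 = p
  8p - 3 = p  ⇒  7p = 3  ⇒  p = 3/7.

p = 3/7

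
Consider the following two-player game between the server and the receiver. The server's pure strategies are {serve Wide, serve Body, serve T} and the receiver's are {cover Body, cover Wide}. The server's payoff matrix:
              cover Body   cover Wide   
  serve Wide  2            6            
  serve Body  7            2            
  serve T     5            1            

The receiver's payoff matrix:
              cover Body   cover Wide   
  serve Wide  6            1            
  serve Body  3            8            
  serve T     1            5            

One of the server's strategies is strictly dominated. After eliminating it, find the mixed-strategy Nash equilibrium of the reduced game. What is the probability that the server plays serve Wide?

The server's strategy serve T is strictly dominated by serve Body: 7 > 5 and 2 > 1. Eliminate serve T.
The receiver's indifference between cover Body and cover Wide determines the server's mixing probability p:
  the receiver's payoff to cover Body: p·6 + (1−p)·3 = 3p + 3
  the receiver's payoff to cover Wide: p·1 + (1−p)·8 = -7p + 8
  3p + 3 = -7p + 8  ⇒  10p = 5  ⇒  p = 1/2.

p = 1/2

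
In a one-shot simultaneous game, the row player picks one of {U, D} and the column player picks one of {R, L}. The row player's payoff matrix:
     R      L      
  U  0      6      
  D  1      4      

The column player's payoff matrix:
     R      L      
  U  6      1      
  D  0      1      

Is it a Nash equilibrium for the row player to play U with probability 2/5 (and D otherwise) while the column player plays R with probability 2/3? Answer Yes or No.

Given the row player's mix p = 2/5, the column player's payoff from R is 12/5 but from L is 1. The column player strictly prefers R, so the column player would not mix.
So the proposed profile is not a Nash equilibrium.

No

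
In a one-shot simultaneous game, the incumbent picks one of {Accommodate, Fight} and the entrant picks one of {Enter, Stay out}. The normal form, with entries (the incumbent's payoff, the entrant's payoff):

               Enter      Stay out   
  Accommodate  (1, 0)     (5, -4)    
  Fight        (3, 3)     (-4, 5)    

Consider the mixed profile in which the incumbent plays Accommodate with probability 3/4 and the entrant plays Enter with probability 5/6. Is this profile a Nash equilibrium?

Given the incumbent's mix p = 3/4, the entrant's payoff from Enter is 3/4 but from Stay out is -7/4. The entrant strictly prefers Enter, so the entrant would not mix.
So the proposed profile is not a Nash equilibrium.

No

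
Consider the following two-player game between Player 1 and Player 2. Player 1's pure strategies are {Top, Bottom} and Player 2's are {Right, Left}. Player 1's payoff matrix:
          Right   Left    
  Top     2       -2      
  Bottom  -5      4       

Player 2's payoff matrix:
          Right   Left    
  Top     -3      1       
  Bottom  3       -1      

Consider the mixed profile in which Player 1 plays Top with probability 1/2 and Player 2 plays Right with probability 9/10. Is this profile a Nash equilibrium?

No

Given Player 2's mix q = 9/10, Player 1's payoff from Top is 8/5 but from Bottom is -41/10. Player 1 strictly prefers Top, so Player 1 would not mix.
So the proposed profile is not a Nash equilibrium.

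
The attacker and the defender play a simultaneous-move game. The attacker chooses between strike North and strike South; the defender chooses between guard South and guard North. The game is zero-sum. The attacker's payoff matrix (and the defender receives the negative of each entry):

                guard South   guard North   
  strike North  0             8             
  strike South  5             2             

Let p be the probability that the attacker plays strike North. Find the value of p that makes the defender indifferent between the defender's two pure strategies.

The attacker's mix must leave the defender indifferent between guard South and guard North.
  the defender's expected payoff from guard South: p·0 + (1−p)·(-5) = 5p - 5
  the defender's expected payoff from guard North: p·(-8) + (1−p)·(-2) = -6p - 2
  5p - 5 = -6p - 2  ⇒  11p = 3  ⇒  p = 3/11.

p = 3/11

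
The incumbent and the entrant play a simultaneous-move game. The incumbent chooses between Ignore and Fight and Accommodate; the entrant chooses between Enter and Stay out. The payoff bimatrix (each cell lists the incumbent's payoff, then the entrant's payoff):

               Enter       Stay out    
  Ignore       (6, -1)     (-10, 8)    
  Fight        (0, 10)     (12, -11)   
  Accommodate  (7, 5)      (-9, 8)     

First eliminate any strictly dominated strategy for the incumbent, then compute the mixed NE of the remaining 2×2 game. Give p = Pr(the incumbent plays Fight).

The incumbent's strategy Ignore is strictly dominated by Accommodate: 7 > 6 and -9 > -10. Eliminate Ignore.
For the entrant to be willing to mix, the entrant must be indifferent between Enter and Stay out, which pins down the incumbent's mix.
  the entrant's payoff from Enter: p·10 + (1−p)·5 = 5p + 5
  the entrant's payoff from Stay out: p·(-11) + (1−p)·8 = -19p + 8
  5p + 5 = -19p + 8  ⇒  24p = 3  ⇒  p = 1/8.

p = 1/8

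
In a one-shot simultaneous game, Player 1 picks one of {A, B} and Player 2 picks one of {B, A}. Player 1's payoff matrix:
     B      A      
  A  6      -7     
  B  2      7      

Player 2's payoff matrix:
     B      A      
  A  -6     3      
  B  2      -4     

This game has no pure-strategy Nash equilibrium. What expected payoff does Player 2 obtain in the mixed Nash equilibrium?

Player 1's mix must leave Player 2 indifferent between B and A.
  Player 2's payoff to B: p·(-6) + (1−p)·2 = -8p + 2
  Player 2's payoff to A: p·3 + (1−p)·(-4) = 7p - 4
  -8p + 2 = 7p - 4  ⇒  -15p = -6  ⇒  p = 2/5.
At equilibrium Player 2 is indifferent across columns, so Player 2's payoff equals the payoff from B: (2/5)·(-6) + (3/5)·2 = -6/5.

-6/5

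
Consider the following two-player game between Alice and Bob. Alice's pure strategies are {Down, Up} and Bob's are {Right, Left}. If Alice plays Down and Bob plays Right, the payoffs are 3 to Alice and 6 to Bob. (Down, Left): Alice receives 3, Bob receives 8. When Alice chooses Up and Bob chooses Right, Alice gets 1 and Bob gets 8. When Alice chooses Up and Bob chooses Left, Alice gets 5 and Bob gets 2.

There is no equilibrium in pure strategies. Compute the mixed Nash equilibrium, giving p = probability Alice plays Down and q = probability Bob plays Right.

p = 3/4, q = 1/2

Alice's mix must leave Bob indifferent between Right and Left.
  Bob's payoff from Right: p·6 + (1−p)·8 = -2p + 8
  Bob's payoff from Left: p·8 + (1−p)·2 = 6p + 2
  -2p + 8 = 6p + 2  ⇒  -8p = -6  ⇒  p = 3/4.
Bob's mix must leave Alice indifferent between Down and Up.
  Alice's expected payoff from Down: q·3 + (1−q)·3 = 3
  Alice's expected payoff from Up: q·1 + (1−q)·5 = -4q + 5
  3 = -4q + 5  ⇒  4q = 2  ⇒  q = 1/2.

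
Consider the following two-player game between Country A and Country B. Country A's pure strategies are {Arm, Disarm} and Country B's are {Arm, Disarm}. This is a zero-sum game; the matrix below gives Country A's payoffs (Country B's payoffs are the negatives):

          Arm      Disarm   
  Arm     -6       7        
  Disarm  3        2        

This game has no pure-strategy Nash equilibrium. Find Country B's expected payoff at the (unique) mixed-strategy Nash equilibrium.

Country B's indifference between Arm and Disarm determines Country A's mixing probability p:
  Country B's payoff to Arm: p·6 + (1−p)·(-3) = 9p - 3
  Country B's payoff to Disarm: p·(-7) + (1−p)·(-2) = -5p - 2
  9p - 3 = -5p - 2  ⇒  14p = 1  ⇒  p = 1/14.
At equilibrium Country B is indifferent across columns, so Country B's payoff equals the payoff from Arm: (1/14)·6 + (13/14)·(-3) = -33/14.

-33/14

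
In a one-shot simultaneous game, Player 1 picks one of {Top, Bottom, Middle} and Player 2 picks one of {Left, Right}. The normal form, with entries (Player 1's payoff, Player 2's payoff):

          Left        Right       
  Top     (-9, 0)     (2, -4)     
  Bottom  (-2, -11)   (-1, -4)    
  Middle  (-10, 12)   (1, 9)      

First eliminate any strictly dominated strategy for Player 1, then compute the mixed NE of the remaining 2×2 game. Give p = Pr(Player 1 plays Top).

p = 7/11

Player 1's strategy Middle is strictly dominated by Top: -9 > -10 and 2 > 1. Eliminate Middle.
For Player 2 to be willing to mix, Player 2 must be indifferent between Left and Right, which pins down Player 1's mix.
  Player 2's payoff from Left: p·0 + (1−p)·(-11) = 11p - 11
  Player 2's payoff from Right: p·(-4) + (1−p)·(-4) = -4
  11p - 11 = -4  ⇒  11p = 7  ⇒  p = 7/11.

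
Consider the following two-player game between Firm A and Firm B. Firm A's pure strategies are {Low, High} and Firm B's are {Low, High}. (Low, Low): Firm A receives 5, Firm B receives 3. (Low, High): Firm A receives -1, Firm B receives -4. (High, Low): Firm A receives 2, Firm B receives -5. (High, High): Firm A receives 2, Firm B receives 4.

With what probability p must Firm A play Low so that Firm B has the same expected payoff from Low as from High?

For Firm B to be willing to mix, Firm B must be indifferent between Low and High, which pins down Firm A's mix.
  Firm B's payoff from Low: p·3 + (1−p)·(-5) = 8p - 5
  Firm B's payoff from High: p·(-4) + (1−p)·4 = -8p + 4
  8p - 5 = -8p + 4  ⇒  16p = 9  ⇒  p = 9/16.

p = 9/16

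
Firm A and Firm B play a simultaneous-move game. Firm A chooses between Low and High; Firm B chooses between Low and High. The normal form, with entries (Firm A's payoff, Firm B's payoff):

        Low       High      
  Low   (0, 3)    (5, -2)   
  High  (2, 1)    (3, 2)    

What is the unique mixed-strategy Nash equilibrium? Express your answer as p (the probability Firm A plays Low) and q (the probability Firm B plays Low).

In a mixed equilibrium Firm B is indifferent between Low and High; this condition fixes p.
  Firm B's expected payoff from Low: p·3 + (1−p)·1 = 2p + 1
  Firm B's expected payoff from High: p·(-2) + (1−p)·2 = -4p + 2
  2p + 1 = -4p + 2  ⇒  6p = 1  ⇒  p = 1/6.
Firm A's indifference between Low and High determines Firm B's mixing probability q:
  Firm A's expected payoff from Low: q·0 + (1−q)·5 = -5q + 5
  Firm A's expected payoff from High: q·2 + (1−q)·3 = -q + 3
  -5q + 5 = -q + 3  ⇒  -4q = -2  ⇒  q = 1/2.

p = 1/6, q = 1/2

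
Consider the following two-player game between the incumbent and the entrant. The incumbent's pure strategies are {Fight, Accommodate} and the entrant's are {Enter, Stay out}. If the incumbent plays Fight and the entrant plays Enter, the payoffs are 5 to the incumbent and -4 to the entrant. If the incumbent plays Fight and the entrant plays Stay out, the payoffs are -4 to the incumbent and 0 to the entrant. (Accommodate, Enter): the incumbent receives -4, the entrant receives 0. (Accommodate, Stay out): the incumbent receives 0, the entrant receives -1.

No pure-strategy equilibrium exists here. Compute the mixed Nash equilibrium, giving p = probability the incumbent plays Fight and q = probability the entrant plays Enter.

p = 1/5, q = 4/13

Set the entrant's expected payoff from Enter equal to that from Stay out:
  the entrant's payoff to Enter: p·(-4) + (1−p)·0 = -4p
  the entrant's payoff to Stay out: p·0 + (1−p)·(-1) = p - 1
  -4p = p - 1  ⇒  -5p = -1  ⇒  p = 1/5.
The incumbent's indifference between Fight and Accommodate determines the entrant's mixing probability q:
  the incumbent's payoff to Fight: q·5 + (1−q)·(-4) = 9q - 4
  the incumbent's payoff to Accommodate: q·(-4) + (1−q)·0 = -4q
  9q - 4 = -4q  ⇒  13q = 4  ⇒  q = 4/13.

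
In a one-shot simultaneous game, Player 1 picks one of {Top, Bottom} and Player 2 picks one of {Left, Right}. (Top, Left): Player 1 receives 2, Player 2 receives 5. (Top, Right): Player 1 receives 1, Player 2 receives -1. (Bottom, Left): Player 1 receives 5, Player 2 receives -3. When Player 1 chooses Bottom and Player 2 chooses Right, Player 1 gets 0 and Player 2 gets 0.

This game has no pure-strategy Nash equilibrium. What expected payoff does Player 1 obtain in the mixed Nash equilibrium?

5/4

Player 2's mix must leave Player 1 indifferent between Top and Bottom.
  Player 1's payoff to Top: q·2 + (1−q)·1 = q + 1
  Player 1's payoff to Bottom: q·5 + (1−q)·0 = 5q
  q + 1 = 5q  ⇒  -4q = -1  ⇒  q = 1/4.
At equilibrium Player 1 is indifferent across rows, so Player 1's payoff equals the payoff from Top: (1/4)·2 + (3/4)·1 = 5/4.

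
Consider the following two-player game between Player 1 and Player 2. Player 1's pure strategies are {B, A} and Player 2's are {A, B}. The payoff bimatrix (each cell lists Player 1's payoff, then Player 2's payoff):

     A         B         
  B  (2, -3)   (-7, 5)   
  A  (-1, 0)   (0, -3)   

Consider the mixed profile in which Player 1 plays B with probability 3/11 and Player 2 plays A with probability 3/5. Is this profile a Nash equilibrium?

Given Player 2's mix q = 3/5, Player 1's payoff from B is -8/5 but from A is -3/5. Player 1 strictly prefers A, so Player 1 would not mix.
So the proposed profile is not a Nash equilibrium.

No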